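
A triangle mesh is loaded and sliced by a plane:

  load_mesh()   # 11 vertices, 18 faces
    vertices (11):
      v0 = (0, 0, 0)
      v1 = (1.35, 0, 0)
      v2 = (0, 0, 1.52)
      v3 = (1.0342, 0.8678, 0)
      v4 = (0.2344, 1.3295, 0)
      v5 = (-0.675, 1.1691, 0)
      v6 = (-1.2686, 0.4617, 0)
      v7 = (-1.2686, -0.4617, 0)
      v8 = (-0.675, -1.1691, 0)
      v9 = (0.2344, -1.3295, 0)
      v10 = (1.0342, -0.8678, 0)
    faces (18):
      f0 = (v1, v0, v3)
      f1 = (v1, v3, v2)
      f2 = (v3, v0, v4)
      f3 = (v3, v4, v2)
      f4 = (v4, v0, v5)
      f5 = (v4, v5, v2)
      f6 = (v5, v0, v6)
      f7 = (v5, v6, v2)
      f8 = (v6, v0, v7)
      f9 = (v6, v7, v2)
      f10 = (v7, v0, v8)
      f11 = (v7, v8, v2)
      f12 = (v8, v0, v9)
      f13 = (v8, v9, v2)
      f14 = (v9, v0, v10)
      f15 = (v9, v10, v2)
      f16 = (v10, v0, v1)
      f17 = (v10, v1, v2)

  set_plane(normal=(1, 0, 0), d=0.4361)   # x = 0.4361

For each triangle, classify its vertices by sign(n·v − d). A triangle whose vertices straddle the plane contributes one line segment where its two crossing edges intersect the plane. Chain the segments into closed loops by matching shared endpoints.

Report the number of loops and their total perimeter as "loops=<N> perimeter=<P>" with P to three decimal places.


Straddling triangles (8 of 18):
  (v1,v0,v3) [+-+] → (0.4361, 0, 0)–(0.4361, 0.365933, 0)  len=0.3659
  (v1,v3,v2) [++-] → (0.4361, 0.365933, 0.879049)–(0.4361, 0, 1.02898)  len=0.3955
  (v3,v0,v4) [+--] → (0.4361, 0.365933, 0)–(0.4361, 1.21306, 0)  len=0.8471
  (v3,v4,v2) [+--] → (0.4361, 1.21306, 0)–(0.4361, 0.365933, 0.879049)  len=1.2208
  (v9,v0,v10) [--+] → (0.4361, -0.365933, 0)–(0.4361, -1.21306, 0)  len=0.8471
  (v9,v10,v2) [-+-] → (0.4361, -1.21306, 0)–(0.4361, -0.365933, 0.879049)  len=1.2208
  (v10,v0,v1) [+-+] → (0.4361, -0.365933, 0)–(0.4361, 0, 0)  len=0.3659
  (v10,v1,v2) [++-] → (0.4361, 0, 1.02898)–(0.4361, -0.365933, 0.879049)  len=0.3955

Chained into 1 loop(s):
  loop 1: 8 segments, perimeter = 5.6587
Total perimeter = 5.659

loops=1 perimeter=5.659


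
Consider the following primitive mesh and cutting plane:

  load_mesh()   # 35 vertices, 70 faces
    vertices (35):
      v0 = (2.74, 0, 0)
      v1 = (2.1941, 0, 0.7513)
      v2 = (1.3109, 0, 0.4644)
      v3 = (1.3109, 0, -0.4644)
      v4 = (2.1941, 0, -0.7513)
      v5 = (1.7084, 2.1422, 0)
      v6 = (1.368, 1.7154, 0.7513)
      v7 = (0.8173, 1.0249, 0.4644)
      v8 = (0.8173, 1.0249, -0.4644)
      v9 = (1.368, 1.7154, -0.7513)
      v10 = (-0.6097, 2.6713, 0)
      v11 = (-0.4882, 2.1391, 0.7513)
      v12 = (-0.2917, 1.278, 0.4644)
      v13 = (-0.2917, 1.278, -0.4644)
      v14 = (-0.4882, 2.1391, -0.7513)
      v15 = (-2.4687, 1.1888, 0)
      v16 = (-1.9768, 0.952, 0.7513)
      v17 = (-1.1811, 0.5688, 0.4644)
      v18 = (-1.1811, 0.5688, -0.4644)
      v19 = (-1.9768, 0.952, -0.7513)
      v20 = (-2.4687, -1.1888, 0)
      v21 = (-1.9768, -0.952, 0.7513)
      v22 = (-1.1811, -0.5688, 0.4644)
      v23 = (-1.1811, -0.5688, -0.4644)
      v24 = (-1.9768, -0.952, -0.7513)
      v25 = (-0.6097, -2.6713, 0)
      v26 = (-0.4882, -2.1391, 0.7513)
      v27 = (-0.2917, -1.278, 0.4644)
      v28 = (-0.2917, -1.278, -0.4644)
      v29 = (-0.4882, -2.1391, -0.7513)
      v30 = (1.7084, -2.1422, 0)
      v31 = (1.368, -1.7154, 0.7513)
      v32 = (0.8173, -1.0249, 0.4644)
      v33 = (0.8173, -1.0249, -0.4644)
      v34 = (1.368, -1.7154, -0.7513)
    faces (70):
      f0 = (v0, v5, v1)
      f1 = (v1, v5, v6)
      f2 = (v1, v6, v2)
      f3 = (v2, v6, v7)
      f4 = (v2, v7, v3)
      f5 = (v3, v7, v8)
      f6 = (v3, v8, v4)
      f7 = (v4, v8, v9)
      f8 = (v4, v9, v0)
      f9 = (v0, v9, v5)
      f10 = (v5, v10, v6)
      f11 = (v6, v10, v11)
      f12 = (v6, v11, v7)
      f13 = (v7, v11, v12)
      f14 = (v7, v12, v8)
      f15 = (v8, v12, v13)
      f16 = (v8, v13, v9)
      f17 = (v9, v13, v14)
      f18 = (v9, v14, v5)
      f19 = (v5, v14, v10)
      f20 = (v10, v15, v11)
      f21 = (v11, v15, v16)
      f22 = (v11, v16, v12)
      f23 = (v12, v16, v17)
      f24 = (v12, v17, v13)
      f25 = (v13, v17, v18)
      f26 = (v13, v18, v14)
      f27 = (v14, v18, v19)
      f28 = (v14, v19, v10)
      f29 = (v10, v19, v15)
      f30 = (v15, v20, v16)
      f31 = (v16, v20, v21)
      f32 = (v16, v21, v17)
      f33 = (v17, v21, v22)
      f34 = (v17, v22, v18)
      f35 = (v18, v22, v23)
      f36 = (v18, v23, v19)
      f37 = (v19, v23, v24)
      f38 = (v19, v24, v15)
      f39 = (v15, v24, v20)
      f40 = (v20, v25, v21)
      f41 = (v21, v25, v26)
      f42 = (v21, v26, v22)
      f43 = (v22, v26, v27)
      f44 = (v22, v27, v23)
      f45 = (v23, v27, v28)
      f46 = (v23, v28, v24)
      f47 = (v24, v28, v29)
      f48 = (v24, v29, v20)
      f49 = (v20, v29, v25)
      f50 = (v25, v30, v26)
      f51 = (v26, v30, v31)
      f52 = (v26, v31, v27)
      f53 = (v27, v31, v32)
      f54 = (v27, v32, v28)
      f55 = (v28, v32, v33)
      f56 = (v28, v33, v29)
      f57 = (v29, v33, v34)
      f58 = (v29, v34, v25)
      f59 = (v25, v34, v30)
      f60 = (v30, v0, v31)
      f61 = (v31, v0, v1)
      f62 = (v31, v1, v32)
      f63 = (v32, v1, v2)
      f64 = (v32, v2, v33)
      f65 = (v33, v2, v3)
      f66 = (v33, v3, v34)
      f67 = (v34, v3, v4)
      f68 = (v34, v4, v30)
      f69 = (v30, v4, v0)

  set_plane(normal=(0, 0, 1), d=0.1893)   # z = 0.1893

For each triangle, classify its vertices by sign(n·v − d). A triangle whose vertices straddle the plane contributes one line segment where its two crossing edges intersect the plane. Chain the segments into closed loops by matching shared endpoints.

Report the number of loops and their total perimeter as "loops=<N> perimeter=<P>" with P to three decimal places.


loops=2 perimeter=23.771

Straddling triangles (28 of 70):
  (v0,v5,v1) [--+] → (1.83078, 1.60244, 0.1893)–(2.60245, 0, 0.1893)  len=1.7786
  (v1,v5,v6) [+-+] → (1.83078, 1.60244, 0.1893)–(1.62263, 2.03466, 0.1893)  len=0.4797
  (v2,v7,v3) [++-] → (0.963499, 0.721336, 0.1893)–(1.3109, 0, 0.1893)  len=0.8006
  (v3,v7,v8) [-+-] → (0.963499, 0.721336, 0.1893)–(0.8173, 1.0249, 0.1893)  len=0.3369
  (v5,v10,v6) [--+] → (-0.111392, 2.43045, 0.1893)–(1.62263, 2.03466, 0.1893)  len=1.7786
  (v6,v10,v11) [+-+] → (-0.111392, 2.43045, 0.1893)–(-0.579086, 2.53721, 0.1893)  len=0.4797
  (v7,v12,v8) [++-] → (0.0367732, 1.20303, 0.1893)–(0.8173, 1.0249, 0.1893)  len=0.8006
  (v8,v12,v13) [-+-] → (0.0367732, 1.20303, 0.1893)–(-0.2917, 1.278, 0.1893)  len=0.3369
  (v10,v15,v11) [--+] → (-1.96969, 1.42824, 0.1893)–(-0.579086, 2.53721, 0.1893)  len=1.7786
  (v11,v15,v16) [+-+] → (-1.96969, 1.42824, 0.1893)–(-2.34476, 1.12914, 0.1893)  len=0.4797
  (v12,v17,v13) [++-] → (-0.91767, 0.778857, 0.1893)–(-0.2917, 1.278, 0.1893)  len=0.8006
  (v13,v17,v18) [-+-] → (-0.91767, 0.778857, 0.1893)–(-1.1811, 0.5688, 0.1893)  len=0.3369
  (v15,v20,v16) [--+] → (-2.34476, -0.649397, 0.1893)–(-2.34476, 1.12914, 0.1893)  len=1.7785
  (v16,v20,v21) [+-+] → (-2.34476, -0.649397, 0.1893)–(-2.34476, -1.12914, 0.1893)  len=0.4797
  (v17,v22,v18) [++-] → (-1.1811, -0.231856, 0.1893)–(-1.1811, 0.5688, 0.1893)  len=0.8007
  (v18,v22,v23) [-+-] → (-1.1811, -0.231856, 0.1893)–(-1.1811, -0.5688, 0.1893)  len=0.3369
  (v20,v25,v21) [--+] → (-0.954159, -2.2381, 0.1893)–(-2.34476, -1.12914, 0.1893)  len=1.7786
  (v21,v25,v26) [+-+] → (-0.954159, -2.2381, 0.1893)–(-0.579086, -2.53721, 0.1893)  len=0.4797
  (v22,v27,v23) [++-] → (-0.55513, -1.06794, 0.1893)–(-1.1811, -0.5688, 0.1893)  len=0.8006
  (v23,v27,v28) [-+-] → (-0.55513, -1.06794, 0.1893)–(-0.2917, -1.278, 0.1893)  len=0.3369
  (v25,v30,v26) [--+] → (1.15494, -2.14142, 0.1893)–(-0.579086, -2.53721, 0.1893)  len=1.7786
  (v26,v30,v31) [+-+] → (1.15494, -2.14142, 0.1893)–(1.62263, -2.03466, 0.1893)  len=0.4797
  (v27,v32,v28) [++-] → (0.488827, -1.09987, 0.1893)–(-0.2917, -1.278, 0.1893)  len=0.8006
  (v28,v32,v33) [-+-] → (0.488827, -1.09987, 0.1893)–(0.8173, -1.0249, 0.1893)  len=0.3369
  (v30,v0,v31) [--+] → (2.39431, -0.432218, 0.1893)–(1.62263, -2.03466, 0.1893)  len=1.7786
  (v31,v0,v1) [+-+] → (2.39431, -0.432218, 0.1893)–(2.60245, 0, 0.1893)  len=0.4797
  (v32,v2,v33) [++-] → (1.1647, -0.303564, 0.1893)–(0.8173, -1.0249, 0.1893)  len=0.8006
  (v33,v2,v3) [-+-] → (1.1647, -0.303564, 0.1893)–(1.3109, 0, 0.1893)  len=0.3369

Chained into 2 loop(s):
  loop 1: 14 segments, perimeter = 15.8083
  loop 2: 14 segments, perimeter = 7.9628
Total perimeter = 23.771


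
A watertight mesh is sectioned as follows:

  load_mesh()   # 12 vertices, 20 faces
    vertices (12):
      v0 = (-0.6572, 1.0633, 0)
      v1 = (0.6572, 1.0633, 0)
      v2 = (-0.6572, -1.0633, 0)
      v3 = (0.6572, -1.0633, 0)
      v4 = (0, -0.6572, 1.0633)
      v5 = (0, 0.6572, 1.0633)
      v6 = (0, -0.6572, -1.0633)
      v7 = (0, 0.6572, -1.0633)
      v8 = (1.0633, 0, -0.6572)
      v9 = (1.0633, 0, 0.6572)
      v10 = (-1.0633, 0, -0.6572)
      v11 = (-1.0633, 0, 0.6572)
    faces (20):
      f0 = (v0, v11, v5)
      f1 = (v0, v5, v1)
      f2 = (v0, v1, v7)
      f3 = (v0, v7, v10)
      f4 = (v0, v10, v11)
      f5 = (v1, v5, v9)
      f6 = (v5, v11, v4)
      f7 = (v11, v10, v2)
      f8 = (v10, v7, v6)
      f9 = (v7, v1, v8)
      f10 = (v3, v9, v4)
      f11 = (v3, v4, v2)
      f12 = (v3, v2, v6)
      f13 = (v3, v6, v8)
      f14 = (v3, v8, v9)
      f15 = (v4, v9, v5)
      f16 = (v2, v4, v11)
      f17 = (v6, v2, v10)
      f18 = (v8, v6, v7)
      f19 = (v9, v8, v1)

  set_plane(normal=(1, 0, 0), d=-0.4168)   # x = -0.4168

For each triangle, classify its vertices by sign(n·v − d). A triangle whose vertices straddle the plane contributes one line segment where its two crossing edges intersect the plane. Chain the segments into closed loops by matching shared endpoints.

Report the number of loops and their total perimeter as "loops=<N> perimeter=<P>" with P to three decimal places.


loops=1 perimeter=6.178

Straddling triangles (10 of 20):
  (v0,v11,v5) [--+] → (-0.4168, 0.399586, 0.904114)–(-0.4168, 0.914751, 0.388949)  len=0.7286
  (v0,v5,v1) [-++] → (-0.4168, 0.914751, 0.388949)–(-0.4168, 1.0633, 0)  len=0.4164
  (v0,v1,v7) [-++] → (-0.4168, 1.0633, 0)–(-0.4168, 0.914751, -0.388949)  len=0.4164
  (v0,v7,v10) [-+-] → (-0.4168, 0.914751, -0.388949)–(-0.4168, 0.399586, -0.904114)  len=0.7286
  (v5,v11,v4) [+-+] → (-0.4168, 0.399586, 0.904114)–(-0.4168, -0.399586, 0.904114)  len=0.7992
  (v10,v7,v6) [-++] → (-0.4168, 0.399586, -0.904114)–(-0.4168, -0.399586, -0.904114)  len=0.7992
  (v3,v4,v2) [++-] → (-0.4168, -0.914751, 0.388949)–(-0.4168, -1.0633, 0)  len=0.4164
  (v3,v2,v6) [+-+] → (-0.4168, -1.0633, 0)–(-0.4168, -0.914751, -0.388949)  len=0.4164
  (v2,v4,v11) [-+-] → (-0.4168, -0.914751, 0.388949)–(-0.4168, -0.399586, 0.904114)  len=0.7286
  (v6,v2,v10) [+--] → (-0.4168, -0.914751, -0.388949)–(-0.4168, -0.399586, -0.904114)  len=0.7286

Chained into 1 loop(s):
  loop 1: 10 segments, perimeter = 6.1780
Total perimeter = 6.178


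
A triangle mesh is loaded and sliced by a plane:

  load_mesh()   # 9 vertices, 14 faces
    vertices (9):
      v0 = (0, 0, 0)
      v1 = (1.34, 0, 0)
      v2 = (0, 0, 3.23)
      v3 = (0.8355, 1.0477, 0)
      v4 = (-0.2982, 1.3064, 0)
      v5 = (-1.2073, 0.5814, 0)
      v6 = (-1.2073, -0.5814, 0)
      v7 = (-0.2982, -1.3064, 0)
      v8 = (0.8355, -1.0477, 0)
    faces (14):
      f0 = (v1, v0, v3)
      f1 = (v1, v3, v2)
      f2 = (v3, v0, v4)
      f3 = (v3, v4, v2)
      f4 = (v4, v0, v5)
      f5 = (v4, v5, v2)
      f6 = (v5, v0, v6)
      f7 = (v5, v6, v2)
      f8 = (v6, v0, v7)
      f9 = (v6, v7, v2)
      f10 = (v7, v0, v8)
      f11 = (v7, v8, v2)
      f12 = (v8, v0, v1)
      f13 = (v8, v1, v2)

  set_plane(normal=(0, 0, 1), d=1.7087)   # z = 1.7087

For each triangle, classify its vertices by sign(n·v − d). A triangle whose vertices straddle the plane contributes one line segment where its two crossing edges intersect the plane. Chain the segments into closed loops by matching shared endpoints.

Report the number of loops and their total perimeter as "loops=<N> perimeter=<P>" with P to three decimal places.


loops=1 perimeter=3.834

Straddling triangles (7 of 14):
  (v1,v3,v2) [--+] → (0.393513, 0.493457, 1.7087)–(0.631128, 0, 1.7087)  len=0.5477
  (v3,v4,v2) [--+] → (-0.140449, 0.615302, 1.7087)–(0.393513, 0.493457, 1.7087)  len=0.5477
  (v4,v5,v2) [--+] → (-0.568627, 0.273834, 1.7087)–(-0.140449, 0.615302, 1.7087)  len=0.5477
  (v5,v6,v2) [--+] → (-0.568627, -0.273834, 1.7087)–(-0.568627, 0.273834, 1.7087)  len=0.5477
  (v6,v7,v2) [--+] → (-0.140449, -0.615302, 1.7087)–(-0.568627, -0.273834, 1.7087)  len=0.5477
  (v7,v8,v2) [--+] → (0.393513, -0.493457, 1.7087)–(-0.140449, -0.615302, 1.7087)  len=0.5477
  (v8,v1,v2) [--+] → (0.631128, 0, 1.7087)–(0.393513, -0.493457, 1.7087)  len=0.5477

Chained into 1 loop(s):
  loop 1: 7 segments, perimeter = 3.8337
Total perimeter = 3.834


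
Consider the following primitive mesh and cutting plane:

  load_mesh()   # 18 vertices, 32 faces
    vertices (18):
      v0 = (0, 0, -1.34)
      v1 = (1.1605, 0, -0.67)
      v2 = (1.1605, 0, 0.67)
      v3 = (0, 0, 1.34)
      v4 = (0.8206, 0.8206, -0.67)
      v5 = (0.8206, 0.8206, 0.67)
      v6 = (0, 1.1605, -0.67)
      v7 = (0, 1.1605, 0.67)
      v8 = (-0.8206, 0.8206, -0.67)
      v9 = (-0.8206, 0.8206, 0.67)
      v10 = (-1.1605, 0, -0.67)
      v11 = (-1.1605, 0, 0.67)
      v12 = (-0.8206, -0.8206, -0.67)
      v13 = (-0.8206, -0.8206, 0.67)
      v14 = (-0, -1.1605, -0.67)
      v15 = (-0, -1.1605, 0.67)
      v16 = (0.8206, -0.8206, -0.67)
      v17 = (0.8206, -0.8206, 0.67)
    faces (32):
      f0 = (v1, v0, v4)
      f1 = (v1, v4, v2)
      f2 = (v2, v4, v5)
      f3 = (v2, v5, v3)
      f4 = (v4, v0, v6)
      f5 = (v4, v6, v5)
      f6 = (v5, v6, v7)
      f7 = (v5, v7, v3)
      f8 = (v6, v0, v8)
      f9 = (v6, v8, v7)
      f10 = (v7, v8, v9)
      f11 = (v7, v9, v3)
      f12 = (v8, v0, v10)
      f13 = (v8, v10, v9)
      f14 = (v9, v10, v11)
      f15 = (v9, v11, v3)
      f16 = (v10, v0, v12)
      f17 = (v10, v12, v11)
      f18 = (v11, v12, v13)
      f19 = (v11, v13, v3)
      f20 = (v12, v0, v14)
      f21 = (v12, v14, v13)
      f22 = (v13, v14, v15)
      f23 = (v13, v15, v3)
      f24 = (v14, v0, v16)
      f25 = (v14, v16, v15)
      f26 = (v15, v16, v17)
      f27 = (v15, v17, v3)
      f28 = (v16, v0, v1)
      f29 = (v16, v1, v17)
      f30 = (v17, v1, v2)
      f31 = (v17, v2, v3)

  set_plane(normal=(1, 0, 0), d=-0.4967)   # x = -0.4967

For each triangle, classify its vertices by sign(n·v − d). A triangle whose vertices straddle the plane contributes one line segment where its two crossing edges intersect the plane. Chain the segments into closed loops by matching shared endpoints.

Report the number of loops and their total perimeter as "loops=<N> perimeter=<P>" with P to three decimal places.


loops=1 perimeter=6.839

Straddling triangles (12 of 32):
  (v6,v0,v8) [++-] → (-0.4967, 0.4967, -0.934456)–(-0.4967, 0.954762, -0.67)  len=0.5289
  (v6,v8,v7) [+-+] → (-0.4967, 0.954762, -0.67)–(-0.4967, 0.954762, -0.141087)  len=0.5289
  (v7,v8,v9) [+--] → (-0.4967, 0.954762, -0.141087)–(-0.4967, 0.954762, 0.67)  len=0.8111
  (v7,v9,v3) [+-+] → (-0.4967, 0.954762, 0.67)–(-0.4967, 0.4967, 0.934456)  len=0.5289
  (v8,v0,v10) [-+-] → (-0.4967, 0.4967, -0.934456)–(-0.4967, 0, -1.05324)  len=0.5107
  (v9,v11,v3) [--+] → (-0.4967, 0, 1.05324)–(-0.4967, 0.4967, 0.934456)  len=0.5107
  (v10,v0,v12) [-+-] → (-0.4967, 0, -1.05324)–(-0.4967, -0.4967, -0.934456)  len=0.5107
  (v11,v13,v3) [--+] → (-0.4967, -0.4967, 0.934456)–(-0.4967, 0, 1.05324)  len=0.5107
  (v12,v0,v14) [-++] → (-0.4967, -0.4967, -0.934456)–(-0.4967, -0.954762, -0.67)  len=0.5289
  (v12,v14,v13) [-+-] → (-0.4967, -0.954762, -0.67)–(-0.4967, -0.954762, 0.141087)  len=0.8111
  (v13,v14,v15) [-++] → (-0.4967, -0.954762, 0.141087)–(-0.4967, -0.954762, 0.67)  len=0.5289
  (v13,v15,v3) [-++] → (-0.4967, -0.954762, 0.67)–(-0.4967, -0.4967, 0.934456)  len=0.5289

Chained into 1 loop(s):
  loop 1: 12 segments, perimeter = 6.8385
Total perimeter = 6.839


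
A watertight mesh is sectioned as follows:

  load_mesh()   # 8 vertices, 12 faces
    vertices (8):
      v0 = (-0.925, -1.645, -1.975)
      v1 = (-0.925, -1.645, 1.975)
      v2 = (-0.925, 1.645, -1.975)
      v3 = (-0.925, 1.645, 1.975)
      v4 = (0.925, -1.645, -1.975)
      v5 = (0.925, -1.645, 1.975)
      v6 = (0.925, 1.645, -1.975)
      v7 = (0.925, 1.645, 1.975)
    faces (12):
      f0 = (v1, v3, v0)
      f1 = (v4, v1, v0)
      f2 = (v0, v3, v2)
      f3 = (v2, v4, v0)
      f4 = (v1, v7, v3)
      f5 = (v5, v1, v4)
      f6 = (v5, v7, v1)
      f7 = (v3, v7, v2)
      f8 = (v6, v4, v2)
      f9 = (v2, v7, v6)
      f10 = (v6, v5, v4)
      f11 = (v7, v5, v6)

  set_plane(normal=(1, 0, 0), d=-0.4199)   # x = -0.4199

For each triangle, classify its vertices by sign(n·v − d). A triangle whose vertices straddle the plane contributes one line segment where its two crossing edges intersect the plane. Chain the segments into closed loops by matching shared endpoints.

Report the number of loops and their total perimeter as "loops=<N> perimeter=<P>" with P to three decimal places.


Straddling triangles (8 of 12):
  (v4,v1,v0) [+--] → (-0.4199, -1.645, 0.896543)–(-0.4199, -1.645, -1.975)  len=2.8715
  (v2,v4,v0) [-+-] → (-0.4199, 0.746741, -1.975)–(-0.4199, -1.645, -1.975)  len=2.3917
  (v1,v7,v3) [-+-] → (-0.4199, -0.746741, 1.975)–(-0.4199, 1.645, 1.975)  len=2.3917
  (v5,v1,v4) [+-+] → (-0.4199, -1.645, 1.975)–(-0.4199, -1.645, 0.896543)  len=1.0785
  (v5,v7,v1) [++-] → (-0.4199, -0.746741, 1.975)–(-0.4199, -1.645, 1.975)  len=0.8983
  (v3,v7,v2) [-+-] → (-0.4199, 1.645, 1.975)–(-0.4199, 1.645, -0.896543)  len=2.8715
  (v6,v4,v2) [++-] → (-0.4199, 0.746741, -1.975)–(-0.4199, 1.645, -1.975)  len=0.8983
  (v2,v7,v6) [-++] → (-0.4199, 1.645, -0.896543)–(-0.4199, 1.645, -1.975)  len=1.0785

Chained into 1 loop(s):
  loop 1: 8 segments, perimeter = 14.4800
Total perimeter = 14.480

loops=1 perimeter=14.480


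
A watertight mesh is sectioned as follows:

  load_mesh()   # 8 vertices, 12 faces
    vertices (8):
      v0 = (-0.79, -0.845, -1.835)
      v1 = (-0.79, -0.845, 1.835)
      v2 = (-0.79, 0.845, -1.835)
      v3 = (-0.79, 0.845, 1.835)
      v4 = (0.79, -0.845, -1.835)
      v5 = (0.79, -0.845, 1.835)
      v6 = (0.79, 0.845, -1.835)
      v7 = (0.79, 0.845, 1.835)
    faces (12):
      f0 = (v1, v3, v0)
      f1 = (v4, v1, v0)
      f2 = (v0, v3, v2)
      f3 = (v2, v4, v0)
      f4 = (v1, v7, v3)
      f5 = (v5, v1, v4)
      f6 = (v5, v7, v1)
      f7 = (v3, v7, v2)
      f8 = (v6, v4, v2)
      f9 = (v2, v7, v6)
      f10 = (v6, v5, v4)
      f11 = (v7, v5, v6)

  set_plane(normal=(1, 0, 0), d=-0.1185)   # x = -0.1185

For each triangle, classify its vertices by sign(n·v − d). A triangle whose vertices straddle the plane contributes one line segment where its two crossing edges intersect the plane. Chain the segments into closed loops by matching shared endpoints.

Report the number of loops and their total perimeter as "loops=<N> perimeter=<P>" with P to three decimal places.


loops=1 perimeter=10.720

Straddling triangles (8 of 12):
  (v4,v1,v0) [+--] → (-0.1185, -0.845, 0.27525)–(-0.1185, -0.845, -1.835)  len=2.1103
  (v2,v4,v0) [-+-] → (-0.1185, 0.12675, -1.835)–(-0.1185, -0.845, -1.835)  len=0.9718
  (v1,v7,v3) [-+-] → (-0.1185, -0.12675, 1.835)–(-0.1185, 0.845, 1.835)  len=0.9718
  (v5,v1,v4) [+-+] → (-0.1185, -0.845, 1.835)–(-0.1185, -0.845, 0.27525)  len=1.5597
  (v5,v7,v1) [++-] → (-0.1185, -0.12675, 1.835)–(-0.1185, -0.845, 1.835)  len=0.7182
  (v3,v7,v2) [-+-] → (-0.1185, 0.845, 1.835)–(-0.1185, 0.845, -0.27525)  len=2.1103
  (v6,v4,v2) [++-] → (-0.1185, 0.12675, -1.835)–(-0.1185, 0.845, -1.835)  len=0.7182
  (v2,v7,v6) [-++] → (-0.1185, 0.845, -0.27525)–(-0.1185, 0.845, -1.835)  len=1.5597

Chained into 1 loop(s):
  loop 1: 8 segments, perimeter = 10.7200
Total perimeter = 10.720


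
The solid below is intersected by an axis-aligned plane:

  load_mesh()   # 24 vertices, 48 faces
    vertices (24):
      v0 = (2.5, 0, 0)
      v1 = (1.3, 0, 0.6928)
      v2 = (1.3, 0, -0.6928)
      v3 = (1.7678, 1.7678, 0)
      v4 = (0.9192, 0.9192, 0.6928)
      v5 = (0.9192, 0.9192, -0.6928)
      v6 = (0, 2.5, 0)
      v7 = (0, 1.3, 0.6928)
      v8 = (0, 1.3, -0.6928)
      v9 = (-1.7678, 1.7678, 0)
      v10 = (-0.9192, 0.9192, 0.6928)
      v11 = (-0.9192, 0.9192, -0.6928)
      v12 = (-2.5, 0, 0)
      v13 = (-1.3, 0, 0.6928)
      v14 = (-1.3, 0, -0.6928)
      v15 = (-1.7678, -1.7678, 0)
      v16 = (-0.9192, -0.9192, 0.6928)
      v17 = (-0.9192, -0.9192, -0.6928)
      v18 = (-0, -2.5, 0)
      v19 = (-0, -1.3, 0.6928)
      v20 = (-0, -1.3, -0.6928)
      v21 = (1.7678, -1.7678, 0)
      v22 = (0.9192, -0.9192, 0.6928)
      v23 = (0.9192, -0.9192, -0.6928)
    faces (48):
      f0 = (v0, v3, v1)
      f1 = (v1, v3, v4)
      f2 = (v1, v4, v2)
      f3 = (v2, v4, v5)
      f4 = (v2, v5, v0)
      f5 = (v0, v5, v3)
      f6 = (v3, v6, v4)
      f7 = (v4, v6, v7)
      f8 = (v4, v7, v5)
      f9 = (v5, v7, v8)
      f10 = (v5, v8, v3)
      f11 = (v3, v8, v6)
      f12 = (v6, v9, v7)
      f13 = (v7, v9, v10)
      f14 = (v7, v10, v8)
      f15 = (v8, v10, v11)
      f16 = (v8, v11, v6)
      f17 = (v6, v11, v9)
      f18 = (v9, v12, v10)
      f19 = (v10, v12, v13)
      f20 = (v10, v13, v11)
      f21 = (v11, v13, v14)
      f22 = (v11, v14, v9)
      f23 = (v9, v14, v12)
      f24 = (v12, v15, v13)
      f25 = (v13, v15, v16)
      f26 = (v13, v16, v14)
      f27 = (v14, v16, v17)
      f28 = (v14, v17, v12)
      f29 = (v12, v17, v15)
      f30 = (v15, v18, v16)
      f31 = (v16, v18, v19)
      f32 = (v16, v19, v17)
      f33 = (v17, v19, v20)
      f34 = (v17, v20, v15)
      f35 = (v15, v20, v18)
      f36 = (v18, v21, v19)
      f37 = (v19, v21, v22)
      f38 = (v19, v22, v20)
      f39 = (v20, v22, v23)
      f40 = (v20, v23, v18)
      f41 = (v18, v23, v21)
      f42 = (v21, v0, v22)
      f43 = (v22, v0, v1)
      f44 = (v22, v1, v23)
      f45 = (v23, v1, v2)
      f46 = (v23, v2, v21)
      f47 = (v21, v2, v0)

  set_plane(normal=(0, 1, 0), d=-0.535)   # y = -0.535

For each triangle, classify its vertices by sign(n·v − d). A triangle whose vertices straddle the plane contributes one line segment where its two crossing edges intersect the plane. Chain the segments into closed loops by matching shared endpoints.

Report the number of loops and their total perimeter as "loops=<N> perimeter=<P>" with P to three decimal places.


Straddling triangles (12 of 48):
  (v12,v15,v13) [+-+] → (-2.27841, -0.535, 0)–(-1.44157, -0.535, 0.483134)  len=0.9663
  (v13,v15,v16) [+--] → (-1.44157, -0.535, 0.483134)–(-1.07836, -0.535, 0.6928)  len=0.4194
  (v13,v16,v14) [+-+] → (-1.07836, -0.535, 0.6928)–(-1.07836, -0.535, 0.113658)  len=0.5791
  (v14,v16,v17) [+--] → (-1.07836, -0.535, 0.113658)–(-1.07836, -0.535, -0.6928)  len=0.8065
  (v14,v17,v12) [+-+] → (-1.07836, -0.535, -0.6928)–(-1.57993, -0.535, -0.403229)  len=0.5792
  (v12,v17,v15) [+--] → (-1.57993, -0.535, -0.403229)–(-2.27841, -0.535, 0)  len=0.8065
  (v21,v0,v22) [-+-] → (2.27841, -0.535, 0)–(1.57993, -0.535, 0.403229)  len=0.8065
  (v22,v0,v1) [-++] → (1.57993, -0.535, 0.403229)–(1.07836, -0.535, 0.6928)  len=0.5792
  (v22,v1,v23) [-+-] → (1.07836, -0.535, 0.6928)–(1.07836, -0.535, -0.113658)  len=0.8065
  (v23,v1,v2) [-++] → (1.07836, -0.535, -0.113658)–(1.07836, -0.535, -0.6928)  len=0.5791
  (v23,v2,v21) [-+-] → (1.07836, -0.535, -0.6928)–(1.44157, -0.535, -0.483134)  len=0.4194
  (v21,v2,v0) [-++] → (1.44157, -0.535, -0.483134)–(2.27841, -0.535, 0)  len=0.9663

Chained into 2 loop(s):
  loop 1: 6 segments, perimeter = 4.1569
  loop 2: 6 segments, perimeter = 4.1569
Total perimeter = 8.314

loops=2 perimeter=8.314


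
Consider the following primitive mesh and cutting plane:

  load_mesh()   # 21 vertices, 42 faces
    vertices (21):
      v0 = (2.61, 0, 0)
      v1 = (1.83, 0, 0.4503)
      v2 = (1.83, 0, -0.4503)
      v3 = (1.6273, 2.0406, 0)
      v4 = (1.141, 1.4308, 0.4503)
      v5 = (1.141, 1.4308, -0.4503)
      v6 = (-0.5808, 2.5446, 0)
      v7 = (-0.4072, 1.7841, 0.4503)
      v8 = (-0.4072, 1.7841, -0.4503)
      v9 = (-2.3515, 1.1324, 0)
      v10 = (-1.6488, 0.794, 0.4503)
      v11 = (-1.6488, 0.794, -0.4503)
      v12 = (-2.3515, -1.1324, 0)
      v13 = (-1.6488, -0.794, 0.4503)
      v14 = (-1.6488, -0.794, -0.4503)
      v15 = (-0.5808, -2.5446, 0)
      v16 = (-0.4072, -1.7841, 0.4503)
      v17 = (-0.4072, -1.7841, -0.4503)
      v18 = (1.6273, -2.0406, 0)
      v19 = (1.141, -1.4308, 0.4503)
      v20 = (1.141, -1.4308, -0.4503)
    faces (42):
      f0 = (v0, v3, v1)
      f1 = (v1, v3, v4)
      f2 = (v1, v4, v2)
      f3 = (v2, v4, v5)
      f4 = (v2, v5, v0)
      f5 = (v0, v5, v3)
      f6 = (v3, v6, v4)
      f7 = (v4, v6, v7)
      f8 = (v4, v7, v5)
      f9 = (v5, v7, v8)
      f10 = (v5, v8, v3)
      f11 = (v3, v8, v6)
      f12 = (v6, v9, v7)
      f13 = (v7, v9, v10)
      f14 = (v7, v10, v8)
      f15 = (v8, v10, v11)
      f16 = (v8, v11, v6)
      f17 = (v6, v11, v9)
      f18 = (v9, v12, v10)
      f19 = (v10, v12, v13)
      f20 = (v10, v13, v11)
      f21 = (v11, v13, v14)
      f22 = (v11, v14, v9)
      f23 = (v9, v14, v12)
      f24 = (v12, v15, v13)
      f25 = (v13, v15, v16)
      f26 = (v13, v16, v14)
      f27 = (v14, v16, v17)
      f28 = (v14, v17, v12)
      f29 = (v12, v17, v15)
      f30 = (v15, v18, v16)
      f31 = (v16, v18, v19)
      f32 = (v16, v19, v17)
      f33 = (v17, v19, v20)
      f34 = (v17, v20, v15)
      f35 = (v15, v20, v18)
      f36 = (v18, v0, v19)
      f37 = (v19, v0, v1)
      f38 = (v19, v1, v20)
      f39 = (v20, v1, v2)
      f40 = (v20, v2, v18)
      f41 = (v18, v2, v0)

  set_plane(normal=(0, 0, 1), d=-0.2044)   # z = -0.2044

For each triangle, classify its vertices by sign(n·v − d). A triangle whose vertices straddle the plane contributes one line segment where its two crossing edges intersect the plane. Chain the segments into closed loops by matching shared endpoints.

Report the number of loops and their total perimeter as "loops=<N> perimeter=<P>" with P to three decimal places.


Straddling triangles (28 of 42):
  (v1,v4,v2) [++-] → (1.64188, 0.390666, -0.2044)–(1.83, 0, -0.2044)  len=0.4336
  (v2,v4,v5) [-+-] → (1.64188, 0.390666, -0.2044)–(1.141, 1.4308, -0.2044)  len=1.1545
  (v2,v5,v0) [--+] → (1.94319, 0.649468, -0.2044)–(2.25594, 0, -0.2044)  len=0.7208
  (v0,v5,v3) [+-+] → (1.94319, 0.649468, -0.2044)–(1.40656, 1.7638, -0.2044)  len=1.2368
  (v4,v7,v5) [++-] → (0.718279, 1.52727, -0.2044)–(1.141, 1.4308, -0.2044)  len=0.4336
  (v5,v7,v8) [-+-] → (0.718279, 1.52727, -0.2044)–(-0.4072, 1.7841, -0.2044)  len=1.1544
  (v5,v8,v3) [--+] → (0.703801, 1.92417, -0.2044)–(1.40656, 1.7638, -0.2044)  len=0.7208
  (v3,v8,v6) [+-+] → (0.703801, 1.92417, -0.2044)–(-0.502, 2.19939, -0.2044)  len=1.2368
  (v7,v10,v8) [++-] → (-0.746207, 1.51376, -0.2044)–(-0.4072, 1.7841, -0.2044)  len=0.4336
  (v8,v10,v11) [-+-] → (-0.746207, 1.51376, -0.2044)–(-1.6488, 0.794, -0.2044)  len=1.1544
  (v8,v11,v6) [--+] → (-1.06559, 1.74997, -0.2044)–(-0.502, 2.19939, -0.2044)  len=0.7208
  (v6,v11,v9) [+-+] → (-1.06559, 1.74997, -0.2044)–(-2.03253, 0.978794, -0.2044)  len=1.2368
  (v10,v13,v11) [++-] → (-1.6488, 0.360412, -0.2044)–(-1.6488, 0.794, -0.2044)  len=0.4336
  (v11,v13,v14) [-+-] → (-1.6488, 0.360412, -0.2044)–(-1.6488, -0.794, -0.2044)  len=1.1544
  (v11,v14,v9) [--+] → (-2.03253, 0.257969, -0.2044)–(-2.03253, 0.978794, -0.2044)  len=0.7208
  (v9,v14,v12) [+-+] → (-2.03253, 0.257969, -0.2044)–(-2.03253, -0.978794, -0.2044)  len=1.2368
  (v13,v16,v14) [++-] → (-1.30979, -1.06434, -0.2044)–(-1.6488, -0.794, -0.2044)  len=0.4336
  (v14,v16,v17) [-+-] → (-1.30979, -1.06434, -0.2044)–(-0.4072, -1.7841, -0.2044)  len=1.1544
  (v14,v17,v12) [--+] → (-1.46894, -1.42822, -0.2044)–(-2.03253, -0.978794, -0.2044)  len=0.7208
  (v12,v17,v15) [+-+] → (-1.46894, -1.42822, -0.2044)–(-0.502, -2.19939, -0.2044)  len=1.2368
  (v16,v19,v17) [++-] → (0.0155208, -1.68763, -0.2044)–(-0.4072, -1.7841, -0.2044)  len=0.4336
  (v17,v19,v20) [-+-] → (0.0155208, -1.68763, -0.2044)–(1.141, -1.4308, -0.2044)  len=1.1544
  (v17,v20,v15) [--+] → (0.200759, -2.03902, -0.2044)–(-0.502, -2.19939, -0.2044)  len=0.7208
  (v15,v20,v18) [+-+] → (0.200759, -2.03902, -0.2044)–(1.40656, -1.7638, -0.2044)  len=1.2368
  (v19,v1,v20) [++-] → (1.32912, -1.04013, -0.2044)–(1.141, -1.4308, -0.2044)  len=0.4336
  (v20,v1,v2) [-+-] → (1.32912, -1.04013, -0.2044)–(1.83, 0, -0.2044)  len=1.1545
  (v20,v2,v18) [--+] → (1.71931, -1.11433, -0.2044)–(1.40656, -1.7638, -0.2044)  len=0.7208
  (v18,v2,v0) [+-+] → (1.71931, -1.11433, -0.2044)–(2.25594, 0, -0.2044)  len=1.2368

Chained into 2 loop(s):
  loop 1: 14 segments, perimeter = 11.1162
  loop 2: 14 segments, perimeter = 13.7035
Total perimeter = 24.820

loops=2 perimeter=24.820


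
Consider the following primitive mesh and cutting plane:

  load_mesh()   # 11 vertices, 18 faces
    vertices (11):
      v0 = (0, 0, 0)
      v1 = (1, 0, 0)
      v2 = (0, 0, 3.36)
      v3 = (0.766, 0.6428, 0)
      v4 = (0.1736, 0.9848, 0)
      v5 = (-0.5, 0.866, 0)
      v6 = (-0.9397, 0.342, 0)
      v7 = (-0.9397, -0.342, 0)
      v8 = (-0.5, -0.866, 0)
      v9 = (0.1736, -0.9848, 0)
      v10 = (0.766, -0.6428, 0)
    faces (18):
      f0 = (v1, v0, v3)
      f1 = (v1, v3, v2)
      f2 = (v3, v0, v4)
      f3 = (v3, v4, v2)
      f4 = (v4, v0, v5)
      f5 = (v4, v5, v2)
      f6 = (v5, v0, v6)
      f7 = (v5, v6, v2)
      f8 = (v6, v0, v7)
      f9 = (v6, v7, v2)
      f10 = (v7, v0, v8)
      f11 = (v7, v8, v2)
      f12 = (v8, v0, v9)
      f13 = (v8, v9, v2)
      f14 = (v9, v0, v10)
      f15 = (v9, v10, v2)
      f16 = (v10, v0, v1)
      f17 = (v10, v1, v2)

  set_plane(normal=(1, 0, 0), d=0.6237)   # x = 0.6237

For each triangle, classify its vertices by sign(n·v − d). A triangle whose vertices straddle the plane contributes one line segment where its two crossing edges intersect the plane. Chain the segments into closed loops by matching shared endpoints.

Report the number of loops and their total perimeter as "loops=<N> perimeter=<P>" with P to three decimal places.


Straddling triangles (8 of 18):
  (v1,v0,v3) [+-+] → (0.6237, 0, 0)–(0.6237, 0.523387, 0)  len=0.5234
  (v1,v3,v2) [++-] → (0.6237, 0.523387, 0.624188)–(0.6237, 0, 1.26437)  len=0.8269
  (v3,v0,v4) [+--] → (0.6237, 0.523387, 0)–(0.6237, 0.724952, 0)  len=0.2016
  (v3,v4,v2) [+--] → (0.6237, 0.724952, 0)–(0.6237, 0.523387, 0.624188)  len=0.6559
  (v9,v0,v10) [--+] → (0.6237, -0.523387, 0)–(0.6237, -0.724952, 0)  len=0.2016
  (v9,v10,v2) [-+-] → (0.6237, -0.724952, 0)–(0.6237, -0.523387, 0.624188)  len=0.6559
  (v10,v0,v1) [+-+] → (0.6237, -0.523387, 0)–(0.6237, 0, 0)  len=0.5234
  (v10,v1,v2) [++-] → (0.6237, 0, 1.26437)–(0.6237, -0.523387, 0.624188)  len=0.8269

Chained into 1 loop(s):
  loop 1: 8 segments, perimeter = 4.4156
Total perimeter = 4.416

loops=1 perimeter=4.416


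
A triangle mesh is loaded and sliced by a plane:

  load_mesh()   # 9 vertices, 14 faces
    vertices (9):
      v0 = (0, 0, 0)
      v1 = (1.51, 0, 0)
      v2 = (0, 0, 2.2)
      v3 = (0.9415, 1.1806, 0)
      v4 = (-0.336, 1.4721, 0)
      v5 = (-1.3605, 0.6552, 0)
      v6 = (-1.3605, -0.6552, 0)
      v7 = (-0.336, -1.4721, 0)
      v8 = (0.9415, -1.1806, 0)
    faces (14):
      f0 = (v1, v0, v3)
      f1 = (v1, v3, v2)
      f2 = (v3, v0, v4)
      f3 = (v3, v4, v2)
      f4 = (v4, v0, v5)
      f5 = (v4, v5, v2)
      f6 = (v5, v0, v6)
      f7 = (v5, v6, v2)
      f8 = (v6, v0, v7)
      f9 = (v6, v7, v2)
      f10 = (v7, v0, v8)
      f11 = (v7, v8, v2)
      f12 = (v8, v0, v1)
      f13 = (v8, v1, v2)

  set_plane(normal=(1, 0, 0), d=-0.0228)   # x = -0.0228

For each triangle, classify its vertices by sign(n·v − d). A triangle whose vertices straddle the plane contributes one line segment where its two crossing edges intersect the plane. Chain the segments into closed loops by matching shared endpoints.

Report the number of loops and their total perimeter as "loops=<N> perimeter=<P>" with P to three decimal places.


Straddling triangles (10 of 14):
  (v3,v0,v4) [++-] → (-0.0228, 0.0998925, 0)–(-0.0228, 1.40063, 0)  len=1.3007
  (v3,v4,v2) [+-+] → (-0.0228, 1.40063, 0)–(-0.0228, 0.0998925, 2.05071)  len=2.4284
  (v4,v0,v5) [-+-] → (-0.0228, 0.0998925, 0)–(-0.0228, 0.0109802, 0)  len=0.0889
  (v4,v5,v2) [--+] → (-0.0228, 0.0109802, 2.16313)–(-0.0228, 0.0998925, 2.05071)  len=0.1433
  (v5,v0,v6) [-+-] → (-0.0228, 0.0109802, 0)–(-0.0228, -0.0109802, 0)  len=0.0220
  (v5,v6,v2) [--+] → (-0.0228, -0.0109802, 2.16313)–(-0.0228, 0.0109802, 2.16313)  len=0.0220
  (v6,v0,v7) [-+-] → (-0.0228, -0.0109802, 0)–(-0.0228, -0.0998925, 0)  len=0.0889
  (v6,v7,v2) [--+] → (-0.0228, -0.0998925, 2.05071)–(-0.0228, -0.0109802, 2.16313)  len=0.1433
  (v7,v0,v8) [-++] → (-0.0228, -0.0998925, 0)–(-0.0228, -1.40063, 0)  len=1.3007
  (v7,v8,v2) [-++] → (-0.0228, -1.40063, 0)–(-0.0228, -0.0998925, 2.05071)  len=2.4284

Chained into 1 loop(s):
  loop 1: 10 segments, perimeter = 7.9668
Total perimeter = 7.967

loops=1 perimeter=7.967


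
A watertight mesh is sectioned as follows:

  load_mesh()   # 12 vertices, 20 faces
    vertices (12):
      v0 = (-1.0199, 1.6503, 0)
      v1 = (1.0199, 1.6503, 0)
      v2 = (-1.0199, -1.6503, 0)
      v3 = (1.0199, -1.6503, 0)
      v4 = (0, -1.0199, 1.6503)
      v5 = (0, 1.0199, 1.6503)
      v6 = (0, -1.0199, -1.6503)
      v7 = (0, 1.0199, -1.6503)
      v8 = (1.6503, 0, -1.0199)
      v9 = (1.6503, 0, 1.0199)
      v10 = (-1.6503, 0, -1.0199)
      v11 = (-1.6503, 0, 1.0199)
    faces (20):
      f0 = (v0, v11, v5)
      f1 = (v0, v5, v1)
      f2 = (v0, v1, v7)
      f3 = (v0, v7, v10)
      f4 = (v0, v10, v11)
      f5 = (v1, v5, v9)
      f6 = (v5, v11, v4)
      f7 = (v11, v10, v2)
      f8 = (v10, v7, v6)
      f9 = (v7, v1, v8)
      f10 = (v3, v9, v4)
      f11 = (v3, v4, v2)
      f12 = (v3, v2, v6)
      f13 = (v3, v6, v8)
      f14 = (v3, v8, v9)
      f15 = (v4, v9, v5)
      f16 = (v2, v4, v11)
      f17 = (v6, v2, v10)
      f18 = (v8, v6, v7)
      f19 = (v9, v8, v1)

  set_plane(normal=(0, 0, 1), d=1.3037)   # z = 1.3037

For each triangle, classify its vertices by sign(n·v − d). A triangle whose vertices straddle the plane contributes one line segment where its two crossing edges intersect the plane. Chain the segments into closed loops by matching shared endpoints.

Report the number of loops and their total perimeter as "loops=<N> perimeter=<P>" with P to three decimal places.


Straddling triangles (8 of 20):
  (v0,v11,v5) [--+] → (-0.907351, 0.459149, 1.3037)–(-0.214202, 1.1523, 1.3037)  len=0.9803
  (v0,v5,v1) [-+-] → (-0.214202, 1.1523, 1.3037)–(0.214202, 1.1523, 1.3037)  len=0.4284
  (v1,v5,v9) [-+-] → (0.214202, 1.1523, 1.3037)–(0.907351, 0.459149, 1.3037)  len=0.9803
  (v5,v11,v4) [+-+] → (-0.907351, 0.459149, 1.3037)–(-0.907351, -0.459149, 1.3037)  len=0.9183
  (v3,v9,v4) [--+] → (0.907351, -0.459149, 1.3037)–(0.214202, -1.1523, 1.3037)  len=0.9803
  (v3,v4,v2) [-+-] → (0.214202, -1.1523, 1.3037)–(-0.214202, -1.1523, 1.3037)  len=0.4284
  (v4,v9,v5) [+-+] → (0.907351, -0.459149, 1.3037)–(0.907351, 0.459149, 1.3037)  len=0.9183
  (v2,v4,v11) [-+-] → (-0.214202, -1.1523, 1.3037)–(-0.907351, -0.459149, 1.3037)  len=0.9803

Chained into 1 loop(s):
  loop 1: 8 segments, perimeter = 6.6144
Total perimeter = 6.614

loops=1 perimeter=6.614


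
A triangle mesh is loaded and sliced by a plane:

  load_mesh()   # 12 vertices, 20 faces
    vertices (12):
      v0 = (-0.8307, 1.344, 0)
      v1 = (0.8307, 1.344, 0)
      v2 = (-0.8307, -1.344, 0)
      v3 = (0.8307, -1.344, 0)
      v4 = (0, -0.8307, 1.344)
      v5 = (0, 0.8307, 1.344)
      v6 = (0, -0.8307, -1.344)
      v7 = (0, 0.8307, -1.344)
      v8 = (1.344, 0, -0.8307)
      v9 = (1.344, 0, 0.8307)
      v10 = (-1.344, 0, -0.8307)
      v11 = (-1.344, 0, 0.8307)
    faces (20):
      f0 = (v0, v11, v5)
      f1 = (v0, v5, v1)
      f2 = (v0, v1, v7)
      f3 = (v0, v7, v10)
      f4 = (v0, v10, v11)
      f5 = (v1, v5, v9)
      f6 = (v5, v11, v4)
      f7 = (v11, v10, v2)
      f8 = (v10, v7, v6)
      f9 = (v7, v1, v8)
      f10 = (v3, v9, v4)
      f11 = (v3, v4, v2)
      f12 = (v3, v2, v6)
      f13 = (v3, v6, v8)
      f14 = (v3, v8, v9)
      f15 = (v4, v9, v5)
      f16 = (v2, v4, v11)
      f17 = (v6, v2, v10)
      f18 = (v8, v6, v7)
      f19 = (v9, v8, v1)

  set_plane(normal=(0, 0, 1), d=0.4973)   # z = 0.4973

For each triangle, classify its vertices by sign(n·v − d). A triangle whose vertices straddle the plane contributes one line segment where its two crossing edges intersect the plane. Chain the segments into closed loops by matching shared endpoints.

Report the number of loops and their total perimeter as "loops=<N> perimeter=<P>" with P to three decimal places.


Straddling triangles (10 of 20):
  (v0,v11,v5) [-++] → (-1.13799, 0.539412, 0.4973)–(-0.523329, 1.15407, 0.4973)  len=0.8693
  (v0,v5,v1) [-+-] → (-0.523329, 1.15407, 0.4973)–(0.523329, 1.15407, 0.4973)  len=1.0467
  (v0,v10,v11) [--+] → (-1.344, 0, 0.4973)–(-1.13799, 0.539412, 0.4973)  len=0.5774
  (v1,v5,v9) [-++] → (0.523329, 1.15407, 0.4973)–(1.13799, 0.539412, 0.4973)  len=0.8693
  (v11,v10,v2) [+--] → (-1.344, 0, 0.4973)–(-1.13799, -0.539412, 0.4973)  len=0.5774
  (v3,v9,v4) [-++] → (1.13799, -0.539412, 0.4973)–(0.523329, -1.15407, 0.4973)  len=0.8693
  (v3,v4,v2) [-+-] → (0.523329, -1.15407, 0.4973)–(-0.523329, -1.15407, 0.4973)  len=1.0467
  (v3,v8,v9) [--+] → (1.344, 0, 0.4973)–(1.13799, -0.539412, 0.4973)  len=0.5774
  (v2,v4,v11) [-++] → (-0.523329, -1.15407, 0.4973)–(-1.13799, -0.539412, 0.4973)  len=0.8693
  (v9,v8,v1) [+--] → (1.344, 0, 0.4973)–(1.13799, 0.539412, 0.4973)  len=0.5774

Chained into 1 loop(s):
  loop 1: 10 segments, perimeter = 7.8800
Total perimeter = 7.880

loops=1 perimeter=7.880


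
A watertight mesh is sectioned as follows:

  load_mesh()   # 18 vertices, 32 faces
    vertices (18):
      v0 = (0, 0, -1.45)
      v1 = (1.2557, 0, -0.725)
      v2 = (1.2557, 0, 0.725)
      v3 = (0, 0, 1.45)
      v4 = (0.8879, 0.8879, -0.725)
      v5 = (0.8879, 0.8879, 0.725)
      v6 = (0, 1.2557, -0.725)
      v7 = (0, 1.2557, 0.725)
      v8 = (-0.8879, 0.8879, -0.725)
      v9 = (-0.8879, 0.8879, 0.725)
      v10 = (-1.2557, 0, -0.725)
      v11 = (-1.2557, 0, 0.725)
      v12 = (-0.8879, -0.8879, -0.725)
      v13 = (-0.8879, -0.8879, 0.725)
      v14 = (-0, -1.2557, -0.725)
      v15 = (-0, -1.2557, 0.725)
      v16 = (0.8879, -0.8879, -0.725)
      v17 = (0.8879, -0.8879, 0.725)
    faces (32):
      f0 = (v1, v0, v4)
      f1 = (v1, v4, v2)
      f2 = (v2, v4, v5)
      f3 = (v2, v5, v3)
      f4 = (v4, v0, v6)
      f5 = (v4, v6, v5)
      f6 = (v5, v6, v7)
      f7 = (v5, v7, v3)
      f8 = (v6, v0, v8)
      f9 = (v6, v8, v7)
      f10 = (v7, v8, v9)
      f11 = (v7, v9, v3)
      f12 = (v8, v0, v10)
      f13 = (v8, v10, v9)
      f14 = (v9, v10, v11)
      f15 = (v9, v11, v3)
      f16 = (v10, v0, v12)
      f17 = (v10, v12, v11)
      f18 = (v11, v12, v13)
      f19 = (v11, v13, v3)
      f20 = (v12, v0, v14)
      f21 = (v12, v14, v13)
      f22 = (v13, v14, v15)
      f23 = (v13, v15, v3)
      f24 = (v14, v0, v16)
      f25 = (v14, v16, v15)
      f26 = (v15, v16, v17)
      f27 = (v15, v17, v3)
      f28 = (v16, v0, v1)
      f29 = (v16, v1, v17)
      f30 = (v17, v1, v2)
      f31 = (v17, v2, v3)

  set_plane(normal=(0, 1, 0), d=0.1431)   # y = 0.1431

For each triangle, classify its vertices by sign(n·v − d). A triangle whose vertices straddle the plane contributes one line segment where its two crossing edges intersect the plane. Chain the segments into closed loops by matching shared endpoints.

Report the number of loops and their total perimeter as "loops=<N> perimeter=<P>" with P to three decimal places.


loops=1 perimeter=8.354

Straddling triangles (12 of 32):
  (v1,v0,v4) [--+] → (0.1431, 0.1431, -1.33315)–(1.19642, 0.1431, -0.725)  len=1.2163
  (v1,v4,v2) [-+-] → (1.19642, 0.1431, -0.725)–(1.19642, 0.1431, 0.491308)  len=1.2163
  (v2,v4,v5) [-++] → (1.19642, 0.1431, 0.491308)–(1.19642, 0.1431, 0.725)  len=0.2337
  (v2,v5,v3) [-+-] → (1.19642, 0.1431, 0.725)–(0.1431, 0.1431, 1.33315)  len=1.2163
  (v4,v0,v6) [+-+] → (0.1431, 0.1431, -1.33315)–(0, 0.1431, -1.36738)  len=0.1471
  (v5,v7,v3) [++-] → (0, 0.1431, 1.36738)–(0.1431, 0.1431, 1.33315)  len=0.1471
  (v6,v0,v8) [+-+] → (0, 0.1431, -1.36738)–(-0.1431, 0.1431, -1.33315)  len=0.1471
  (v7,v9,v3) [++-] → (-0.1431, 0.1431, 1.33315)–(0, 0.1431, 1.36738)  len=0.1471
  (v8,v0,v10) [+--] → (-0.1431, 0.1431, -1.33315)–(-1.19642, 0.1431, -0.725)  len=1.2163
  (v8,v10,v9) [+-+] → (-1.19642, 0.1431, -0.725)–(-1.19642, 0.1431, -0.491308)  len=0.2337
  (v9,v10,v11) [+--] → (-1.19642, 0.1431, -0.491308)–(-1.19642, 0.1431, 0.725)  len=1.2163
  (v9,v11,v3) [+--] → (-1.19642, 0.1431, 0.725)–(-0.1431, 0.1431, 1.33315)  len=1.2163

Chained into 1 loop(s):
  loop 1: 12 segments, perimeter = 8.3537
Total perimeter = 8.354
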